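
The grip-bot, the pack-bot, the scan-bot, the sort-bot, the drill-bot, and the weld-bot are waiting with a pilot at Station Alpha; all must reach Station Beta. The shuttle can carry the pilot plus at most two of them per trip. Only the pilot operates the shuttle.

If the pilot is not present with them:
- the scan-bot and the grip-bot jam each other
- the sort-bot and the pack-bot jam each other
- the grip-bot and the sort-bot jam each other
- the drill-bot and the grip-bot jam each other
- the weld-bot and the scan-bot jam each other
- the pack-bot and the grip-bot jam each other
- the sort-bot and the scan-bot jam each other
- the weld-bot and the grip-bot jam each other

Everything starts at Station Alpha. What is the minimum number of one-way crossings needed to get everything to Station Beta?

impossible

Whatever the first load, the items left behind include a forbidden pair without the pilot. No opening move is safe, so no plan exists.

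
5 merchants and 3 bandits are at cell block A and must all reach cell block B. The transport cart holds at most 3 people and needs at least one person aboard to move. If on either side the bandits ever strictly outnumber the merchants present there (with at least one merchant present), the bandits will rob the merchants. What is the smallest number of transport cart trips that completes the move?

7

Counting alone: each trip to cell block B takes at most 3 across and each return brings at least 1 back, so after t trips out (and t−1 returns) at most 3t − (t−1) of the 8 are across; that first reaches 8 at t = 4, so at least 7 crossings are needed.
The plan below uses exactly 7 crossings, so it is optimal:
1. 2 bandits → cell block B.  (cell block A: 5M 1B; cell block B: 0M 2B)
2. 1 bandit ← cell block A.  (cell block A: 5M 2B; cell block B: 0M 1B)
3. 2 merchants and 1 bandit → cell block B.  (cell block A: 3M 1B; cell block B: 2M 2B)
4. 1 bandit ← cell block A.  (cell block A: 3M 2B; cell block B: 2M 1B)
5. 1 merchant and 2 bandits → cell block B.  (cell block A: 2M 0B; cell block B: 3M 3B)
6. 1 bandit ← cell block A.  (cell block A: 2M 1B; cell block B: 3M 2B)
7. 2 merchants and 1 bandit → cell block B.  (cell block A: 0M 0B; cell block B: 5M 3B)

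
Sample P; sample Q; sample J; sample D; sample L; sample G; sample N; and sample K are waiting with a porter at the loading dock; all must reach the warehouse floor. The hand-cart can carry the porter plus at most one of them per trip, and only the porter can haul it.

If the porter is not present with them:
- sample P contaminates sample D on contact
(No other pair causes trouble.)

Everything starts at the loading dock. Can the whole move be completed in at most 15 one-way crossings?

Yes — this plan uses 15 crossings (≤ 15):
1. Porter goes to the warehouse floor with sample P.  [the loading dock: sample D, sample G, sample J, sample K, sample L, sample N, sample Q | the warehouse floor: sample P]
2. Porter goes back to the loading dock alone.  [the loading dock: sample D, sample G, sample J, sample K, sample L, sample N, sample Q | the warehouse floor: sample P]
3. Porter goes to the warehouse floor with sample Q.  [the loading dock: sample D, sample G, sample J, sample K, sample L, sample N | the warehouse floor: sample P, sample Q]
4. Porter goes back to the loading dock alone.  [the loading dock: sample D, sample G, sample J, sample K, sample L, sample N | the warehouse floor: sample P, sample Q]
5. Porter goes to the warehouse floor with sample J.  [the loading dock: sample D, sample G, sample K, sample L, sample N | the warehouse floor: sample J, sample P, sample Q]
6. Porter goes back to the loading dock alone.  [the loading dock: sample D, sample G, sample K, sample L, sample N | the warehouse floor: sample J, sample P, sample Q]
7. Porter goes to the warehouse floor with sample L.  [the loading dock: sample D, sample G, sample K, sample N | the warehouse floor: sample J, sample L, sample P, sample Q]
8. Porter goes back to the loading dock alone.  [the loading dock: sample D, sample G, sample K, sample N | the warehouse floor: sample J, sample L, sample P, sample Q]
9. Porter goes to the warehouse floor with sample G.  [the loading dock: sample D, sample K, sample N | the warehouse floor: sample G, sample J, sample L, sample P, sample Q]
10. Porter goes back to the loading dock alone.  [the loading dock: sample D, sample K, sample N | the warehouse floor: sample G, sample J, sample L, sample P, sample Q]
11. Porter goes to the warehouse floor with sample N.  [the loading dock: sample D, sample K | the warehouse floor: sample G, sample J, sample L, sample N, sample P, sample Q]
12. Porter goes back to the loading dock alone.  [the loading dock: sample D, sample K | the warehouse floor: sample G, sample J, sample L, sample N, sample P, sample Q]
13. Porter goes to the warehouse floor with sample K.  [the loading dock: sample D | the warehouse floor: sample G, sample J, sample K, sample L, sample N, sample P, sample Q]
14. Porter goes back to the loading dock alone.  [the loading dock: sample D | the warehouse floor: sample G, sample J, sample K, sample L, sample N, sample P, sample Q]
15. Porter goes to the warehouse floor with sample D.  [the loading dock: — | the warehouse floor: sample D, sample G, sample J, sample K, sample L, sample N, sample P, sample Q]

Yes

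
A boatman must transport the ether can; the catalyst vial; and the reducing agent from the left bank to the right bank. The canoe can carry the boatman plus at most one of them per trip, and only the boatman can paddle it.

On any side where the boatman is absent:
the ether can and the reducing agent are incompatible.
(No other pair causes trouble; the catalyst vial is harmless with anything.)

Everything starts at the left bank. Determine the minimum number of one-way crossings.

5

Counting alone: the boatman can take at most 1 across per trip to the right bank, so moving all 3 needs at least 3 loaded trips out, with a return between consecutive ones — at least 5 crossings.
The plan below uses exactly 5 crossings, so it is optimal:
1. Boatman goes to the right bank with the ether can.
2. Boatman goes back to the left bank alone.
3. Boatman goes to the right bank with the catalyst vial.
4. Boatman goes back to the left bank alone.
5. Boatman goes to the right bank with the reducing agent.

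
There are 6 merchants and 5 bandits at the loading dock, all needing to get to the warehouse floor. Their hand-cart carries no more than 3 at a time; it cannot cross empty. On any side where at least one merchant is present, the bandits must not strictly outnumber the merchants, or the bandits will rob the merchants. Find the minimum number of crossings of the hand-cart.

Counting alone: each trip to the warehouse floor takes at most 3 across and each return brings at least 1 back, so after t trips out (and t−1 returns) at most 3t − (t−1) of the 11 are across; that first reaches 11 at t = 5, so at least 9 crossings are needed.
The plan below uses exactly 9 crossings, so it is optimal:
1. 3 bandits → the warehouse floor.  (the loading dock: 6M 2B; the warehouse floor: 0M 3B)
2. 1 bandit ← the loading dock.  (the loading dock: 6M 3B; the warehouse floor: 0M 2B)
3. 3 merchants → the warehouse floor.  (the loading dock: 3M 3B; the warehouse floor: 3M 2B)
4. 1 merchant ← the loading dock.  (the loading dock: 4M 3B; the warehouse floor: 2M 2B)
5. 2 merchants and 1 bandit → the warehouse floor.  (the loading dock: 2M 2B; the warehouse floor: 4M 3B)
6. 1 merchant ← the loading dock.  (the loading dock: 3M 2B; the warehouse floor: 3M 3B)
7. 2 merchants and 1 bandit → the warehouse floor.  (the loading dock: 1M 1B; the warehouse floor: 5M 4B)
8. 1 merchant ← the loading dock.  (the loading dock: 2M 1B; the warehouse floor: 4M 4B)
9. 2 merchants and 1 bandit → the warehouse floor.  (the loading dock: 0M 0B; the warehouse floor: 6M 5B)

9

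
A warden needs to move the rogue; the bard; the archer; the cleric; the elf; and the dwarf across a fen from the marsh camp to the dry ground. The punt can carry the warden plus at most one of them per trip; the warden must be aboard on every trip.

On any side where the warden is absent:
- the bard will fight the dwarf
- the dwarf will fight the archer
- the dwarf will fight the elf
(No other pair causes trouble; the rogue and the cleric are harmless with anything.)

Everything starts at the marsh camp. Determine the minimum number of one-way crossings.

impossible

Following every safe sequence of crossings from the start, the most of the 6 that can be at the dry ground as the punt arrives there on crossings 1, 3, 5, 7 is 1, 2, 3, 4 respectively; the best ever achieved is 4 of 6.
From crossing 9 on, no configuration arises that was not already reachable earlier: only 36 distinct safe configurations (who is on which side, and where the punt is) can ever be reached, none of them has everyone across, and every continuation just revisits them. So no valid plan exists.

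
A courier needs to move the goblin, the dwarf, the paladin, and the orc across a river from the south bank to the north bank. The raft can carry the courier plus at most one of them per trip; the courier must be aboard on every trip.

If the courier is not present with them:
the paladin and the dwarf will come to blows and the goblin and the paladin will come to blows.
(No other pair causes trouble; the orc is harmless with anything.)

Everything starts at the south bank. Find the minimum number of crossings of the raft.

Counting alone: the courier can take at most 1 across per trip to the north bank, so moving all 4 needs at least 4 loaded trips out, with a return between consecutive ones — at least 7 crossings.
The safety rule pushes this higher. Following every safe sequence of crossings, the most of the 4 that can be at the north bank as the raft arrives there on crossing 7 is 3 — never all 4.
So no plan with fewer than 9 crossings exists, and this one achieves 9:
1. Courier goes to the north bank with the paladin.  [the south bank: the dwarf, the goblin, the orc | the north bank: the paladin]
2. Courier goes back to the south bank alone.  [the south bank: the dwarf, the goblin, the orc | the north bank: the paladin]
3. Courier goes to the north bank with the goblin.  [the south bank: the dwarf, the orc | the north bank: the goblin, the paladin]
4. Courier goes back to the south bank with the paladin.  [the south bank: the dwarf, the orc, the paladin | the north bank: the goblin]
5. Courier goes to the north bank with the dwarf.  [the south bank: the orc, the paladin | the north bank: the dwarf, the goblin]
6. Courier goes back to the south bank alone.  [the south bank: the orc, the paladin | the north bank: the dwarf, the goblin]
7. Courier goes to the north bank with the orc.  [the south bank: the paladin | the north bank: the dwarf, the goblin, the orc]
8. Courier goes back to the south bank alone.  [the south bank: the paladin | the north bank: the dwarf, the goblin, the orc]
9. Courier goes to the north bank with the paladin.  [the south bank: — | the north bank: the dwarf, the goblin, the orc, the paladin]

9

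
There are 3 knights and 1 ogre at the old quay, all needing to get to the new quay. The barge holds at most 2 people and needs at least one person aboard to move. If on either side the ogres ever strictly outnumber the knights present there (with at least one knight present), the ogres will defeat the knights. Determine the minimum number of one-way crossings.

5

Counting alone: each trip to the new quay takes at most 2 across and each return brings at least 1 back, so after t trips out (and t−1 returns) at most 2t − (t−1) of the 4 are across; that first reaches 4 at t = 3, so at least 5 crossings are needed.
The plan below uses exactly 5 crossings, so it is optimal:
1. 1 knight and 1 ogre → the new quay.  (the old quay: 2K 0O; the new quay: 1K 1O)
2. 1 ogre ← the old quay.  (the old quay: 2K 1O; the new quay: 1K 0O)
3. 1 knight and 1 ogre → the new quay.  (the old quay: 1K 0O; the new quay: 2K 1O)
4. 1 ogre ← the old quay.  (the old quay: 1K 1O; the new quay: 2K 0O)
5. 1 knight and 1 ogre → the new quay.  (the old quay: 0K 0O; the new quay: 3K 1O)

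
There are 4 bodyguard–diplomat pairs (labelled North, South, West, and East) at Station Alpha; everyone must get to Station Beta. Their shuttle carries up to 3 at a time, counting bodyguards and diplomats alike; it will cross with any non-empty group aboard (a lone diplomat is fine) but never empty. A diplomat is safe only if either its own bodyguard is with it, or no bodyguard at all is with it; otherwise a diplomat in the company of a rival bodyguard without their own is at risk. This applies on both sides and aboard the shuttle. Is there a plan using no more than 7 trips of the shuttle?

Counting alone: each trip to Station Beta takes at most 3 across and each return brings at least 1 back, so after t trips out (and t−1 returns) at most 3t − (t−1) of the 8 are across; that first reaches 8 at t = 4, so at least 7 crossings are needed.
The safety rule pushes this higher. Following every safe sequence of crossings, the most of the 8 that can be at Station Beta as the shuttle arrives there on crossing 7 is 7 — never all 8.
So the move cannot be finished within 7 crossings. (The shortest complete plan takes 9:)
1. bodyguard North and diplomat North cross → Station Beta.
2. bodyguard North crosses ← Station Alpha.
3. bodyguard North, bodyguard South, and diplomat South cross → Station Beta.
4. bodyguard North and diplomat North cross ← Station Alpha.
5. bodyguard East, bodyguard North, and bodyguard West cross → Station Beta.
6. diplomat South crosses ← Station Alpha.
7. diplomat North and diplomat South cross → Station Beta.
8. diplomat North crosses ← Station Alpha.
9. diplomat East, diplomat North, and diplomat West cross → Station Beta.

No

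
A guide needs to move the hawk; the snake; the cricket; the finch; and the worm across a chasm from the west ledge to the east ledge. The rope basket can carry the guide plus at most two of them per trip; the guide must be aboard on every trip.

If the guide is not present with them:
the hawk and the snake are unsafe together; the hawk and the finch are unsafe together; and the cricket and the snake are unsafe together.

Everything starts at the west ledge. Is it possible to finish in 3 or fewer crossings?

Counting alone: the guide can take at most 2 across per trip to the east ledge, so moving all 5 needs at least 3 loaded trips out, with a return between consecutive ones — at least 5 crossings.
Since 3 < 5, 3 crossings cannot be enough. (The shortest complete plan in fact takes 5:)
1. Guide goes to the east ledge with the hawk and the snake.  [the west ledge: the cricket, the finch, the worm | the east ledge: the hawk, the snake]
2. Guide goes back to the west ledge with the hawk.  [the west ledge: the cricket, the finch, the hawk, the worm | the east ledge: the snake]
3. Guide goes to the east ledge with the finch and the worm.  [the west ledge: the cricket, the hawk | the east ledge: the finch, the snake, the worm]
4. Guide goes back to the west ledge alone.  [the west ledge: the cricket, the hawk | the east ledge: the finch, the snake, the worm]
5. Guide goes to the east ledge with the cricket and the hawk.  [the west ledge: — | the east ledge: the cricket, the finch, the hawk, the snake, the worm]

No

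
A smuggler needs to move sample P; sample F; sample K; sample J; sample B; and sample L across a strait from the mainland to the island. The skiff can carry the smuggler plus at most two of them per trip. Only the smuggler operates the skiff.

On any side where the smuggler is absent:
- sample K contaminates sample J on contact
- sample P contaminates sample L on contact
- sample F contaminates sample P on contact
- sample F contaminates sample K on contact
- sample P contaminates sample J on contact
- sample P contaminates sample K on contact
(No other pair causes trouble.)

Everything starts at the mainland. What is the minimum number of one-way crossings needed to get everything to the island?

9

Counting alone: the smuggler can take at most 2 across per trip to the island, so moving all 6 needs at least 3 loaded trips out, with a return between consecutive ones — at least 5 crossings.
The safety rule pushes this higher. Following every safe sequence of crossings, the most of the 6 that can be at the island as the skiff arrives there on crossings 5, 7 is 4, 5 respectively — never all 6.
So no plan with fewer than 9 crossings exists, and this one achieves 9:
1. Smuggler goes to the island with sample K and sample P.  [the mainland: sample B, sample F, sample J, sample L | the island: sample K, sample P]
2. Smuggler goes back to the mainland with sample P.  [the mainland: sample B, sample F, sample J, sample L, sample P | the island: sample K]
3. Smuggler goes to the island with sample B and sample P.  [the mainland: sample F, sample J, sample L | the island: sample B, sample K, sample P]
4. Smuggler goes back to the mainland with sample P.  [the mainland: sample F, sample J, sample L, sample P | the island: sample B, sample K]
5. Smuggler goes to the island with sample L and sample P.  [the mainland: sample F, sample J | the island: sample B, sample K, sample L, sample P]
6. Smuggler goes back to the mainland with sample P.  [the mainland: sample F, sample J, sample P | the island: sample B, sample K, sample L]
7. Smuggler goes to the island with sample F and sample J.  [the mainland: sample P | the island: sample B, sample F, sample J, sample K, sample L]
8. Smuggler goes back to the mainland with sample K.  [the mainland: sample K, sample P | the island: sample B, sample F, sample J, sample L]
9. Smuggler goes to the island with sample K and sample P.  [the mainland: — | the island: sample B, sample F, sample J, sample K, sample L, sample P]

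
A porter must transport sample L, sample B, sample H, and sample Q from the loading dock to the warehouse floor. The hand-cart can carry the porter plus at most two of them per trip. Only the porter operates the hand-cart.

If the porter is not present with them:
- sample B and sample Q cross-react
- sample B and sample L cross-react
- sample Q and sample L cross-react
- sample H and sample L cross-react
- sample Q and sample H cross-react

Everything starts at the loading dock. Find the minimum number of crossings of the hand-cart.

5

Counting alone: the porter can take at most 2 across per trip to the warehouse floor, so moving all 4 needs at least 2 loaded trips out, with a return between consecutive ones — at least 3 crossings.
The safety rule pushes this higher. Following every safe sequence of crossings, the most of the 4 that can be at the warehouse floor as the hand-cart arrives there on crossing 3 is 3 — never all 4.
So no plan with fewer than 5 crossings exists, and this one achieves 5:
1. Porter goes to the warehouse floor with sample L and sample Q.  [the loading dock: sample B, sample H | the warehouse floor: sample L, sample Q]
2. Porter goes back to the loading dock with sample L.  [the loading dock: sample B, sample H, sample L | the warehouse floor: sample Q]
3. Porter goes to the warehouse floor with sample B and sample H.  [the loading dock: sample L | the warehouse floor: sample B, sample H, sample Q]
4. Porter goes back to the loading dock with sample Q.  [the loading dock: sample L, sample Q | the warehouse floor: sample B, sample H]
5. Porter goes to the warehouse floor with sample L and sample Q.  [the loading dock: — | the warehouse floor: sample B, sample H, sample L, sample Q]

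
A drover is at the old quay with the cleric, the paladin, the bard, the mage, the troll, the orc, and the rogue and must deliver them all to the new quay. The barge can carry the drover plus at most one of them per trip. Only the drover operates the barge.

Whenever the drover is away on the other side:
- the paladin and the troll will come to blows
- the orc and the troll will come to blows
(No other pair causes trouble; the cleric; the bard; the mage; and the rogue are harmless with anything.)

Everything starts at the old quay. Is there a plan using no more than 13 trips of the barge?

Counting alone: the drover can take at most 1 across per trip to the new quay, so moving all 7 needs at least 7 loaded trips out, with a return between consecutive ones — at least 13 crossings.
The safety rule pushes this higher. Following every safe sequence of crossings, the most of the 7 that can be at the new quay as the barge arrives there on crossing 13 is 6 — never all 7.
So the move cannot be finished within 13 crossings. (The shortest complete plan takes 15:)
1. Drover goes to the new quay with the troll.  [the old quay: the bard, the cleric, the mage, the orc, the paladin, the rogue | the new quay: the troll]
2. Drover goes back to the old quay alone.  [the old quay: the bard, the cleric, the mage, the orc, the paladin, the rogue | the new quay: the troll]
3. Drover goes to the new quay with the cleric.  [the old quay: the bard, the mage, the orc, the paladin, the rogue | the new quay: the cleric, the troll]
4. Drover goes back to the old quay alone.  [the old quay: the bard, the mage, the orc, the paladin, the rogue | the new quay: the cleric, the troll]
5. Drover goes to the new quay with the paladin.  [the old quay: the bard, the mage, the orc, the rogue | the new quay: the cleric, the paladin, the troll]
6. Drover goes back to the old quay with the troll.  [the old quay: the bard, the mage, the orc, the rogue, the troll | the new quay: the cleric, the paladin]
7. Drover goes to the new quay with the orc.  [the old quay: the bard, the mage, the rogue, the troll | the new quay: the cleric, the orc, the paladin]
8. Drover goes back to the old quay alone.  [the old quay: the bard, the mage, the rogue, the troll | the new quay: the cleric, the orc, the paladin]
9. Drover goes to the new quay with the bard.  [the old quay: the mage, the rogue, the troll | the new quay: the bard, the cleric, the orc, the paladin]
10. Drover goes back to the old quay alone.  [the old quay: the mage, the rogue, the troll | the new quay: the bard, the cleric, the orc, the paladin]
11. Drover goes to the new quay with the mage.  [the old quay: the rogue, the troll | the new quay: the bard, the cleric, the mage, the orc, the paladin]
12. Drover goes back to the old quay alone.  [the old quay: the rogue, the troll | the new quay: the bard, the cleric, the mage, the orc, the paladin]
13. Drover goes to the new quay with the rogue.  [the old quay: the troll | the new quay: the bard, the cleric, the mage, the orc, the paladin, the rogue]
14. Drover goes back to the old quay alone.  [the old quay: the troll | the new quay: the bard, the cleric, the mage, the orc, the paladin, the rogue]
15. Drover goes to the new quay with the troll.  [the old quay: — | the new quay: the bard, the cleric, the mage, the orc, the paladin, the rogue, the troll]

No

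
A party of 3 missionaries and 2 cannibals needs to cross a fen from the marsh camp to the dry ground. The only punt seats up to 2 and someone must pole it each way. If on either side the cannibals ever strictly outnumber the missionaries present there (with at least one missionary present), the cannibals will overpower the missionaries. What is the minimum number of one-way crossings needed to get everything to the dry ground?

Counting alone: each trip to the dry ground takes at most 2 across and each return brings at least 1 back, so after t trips out (and t−1 returns) at most 2t − (t−1) of the 5 are across; that first reaches 5 at t = 4, so at least 7 crossings are needed.
The plan below uses exactly 7 crossings, so it is optimal:
1. 2 cannibals → the dry ground.  (the marsh camp: 3M 0C; the dry ground: 0M 2C)
2. 1 cannibal ← the marsh camp.  (the marsh camp: 3M 1C; the dry ground: 0M 1C)
3. 2 missionaries → the dry ground.  (the marsh camp: 1M 1C; the dry ground: 2M 1C)
4. 1 missionary ← the marsh camp.  (the marsh camp: 2M 1C; the dry ground: 1M 1C)
5. 1 missionary and 1 cannibal → the dry ground.  (the marsh camp: 1M 0C; the dry ground: 2M 2C)
6. 1 cannibal ← the marsh camp.  (the marsh camp: 1M 1C; the dry ground: 2M 1C)
7. 1 missionary and 1 cannibal → the dry ground.  (the marsh camp: 0M 0C; the dry ground: 3M 2C)

7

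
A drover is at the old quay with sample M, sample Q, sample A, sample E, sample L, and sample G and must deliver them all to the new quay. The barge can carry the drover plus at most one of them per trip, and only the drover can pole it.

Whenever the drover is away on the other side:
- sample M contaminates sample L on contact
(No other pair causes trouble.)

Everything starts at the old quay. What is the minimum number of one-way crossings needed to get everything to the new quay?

11

Counting alone: the drover can take at most 1 across per trip to the new quay, so moving all 6 needs at least 6 loaded trips out, with a return between consecutive ones — at least 11 crossings.
The plan below uses exactly 11 crossings, so it is optimal:
1. Drover goes to the new quay with sample M.  [the old quay: sample A, sample E, sample G, sample L, sample Q | the new quay: sample M]
2. Drover goes back to the old quay alone.  [the old quay: sample A, sample E, sample G, sample L, sample Q | the new quay: sample M]
3. Drover goes to the new quay with sample Q.  [the old quay: sample A, sample E, sample G, sample L | the new quay: sample M, sample Q]
4. Drover goes back to the old quay alone.  [the old quay: sample A, sample E, sample G, sample L | the new quay: sample M, sample Q]
5. Drover goes to the new quay with sample A.  [the old quay: sample E, sample G, sample L | the new quay: sample A, sample M, sample Q]
6. Drover goes back to the old quay alone.  [the old quay: sample E, sample G, sample L | the new quay: sample A, sample M, sample Q]
7. Drover goes to the new quay with sample E.  [the old quay: sample G, sample L | the new quay: sample A, sample E, sample M, sample Q]
8. Drover goes back to the old quay alone.  [the old quay: sample G, sample L | the new quay: sample A, sample E, sample M, sample Q]
9. Drover goes to the new quay with sample G.  [the old quay: sample L | the new quay: sample A, sample E, sample G, sample M, sample Q]
10. Drover goes back to the old quay alone.  [the old quay: sample L | the new quay: sample A, sample E, sample G, sample M, sample Q]
11. Drover goes to the new quay with sample L.  [the old quay: — | the new quay: sample A, sample E, sample G, sample L, sample M, sample Q]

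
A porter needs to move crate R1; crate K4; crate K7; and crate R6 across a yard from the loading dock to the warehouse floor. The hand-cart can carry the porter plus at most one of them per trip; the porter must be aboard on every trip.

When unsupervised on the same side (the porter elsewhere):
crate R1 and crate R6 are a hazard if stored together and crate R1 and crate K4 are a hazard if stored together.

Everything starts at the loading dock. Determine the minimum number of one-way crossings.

Counting alone: the porter can take at most 1 across per trip to the warehouse floor, so moving all 4 needs at least 4 loaded trips out, with a return between consecutive ones — at least 7 crossings.
The safety rule pushes this higher. Following every safe sequence of crossings, the most of the 4 that can be at the warehouse floor as the hand-cart arrives there on crossing 7 is 3 — never all 4.
So no plan with fewer than 9 crossings exists, and this one achieves 9:
1. Porter goes to the warehouse floor with crate R1.
2. Porter goes back to the loading dock alone.
3. Porter goes to the warehouse floor with crate K4.
4. Porter goes back to the loading dock with crate R1.
5. Porter goes to the warehouse floor with crate R6.
6. Porter goes back to the loading dock alone.
7. Porter goes to the warehouse floor with crate K7.
8. Porter goes back to the loading dock alone.
9. Porter goes to the warehouse floor with crate R1.

9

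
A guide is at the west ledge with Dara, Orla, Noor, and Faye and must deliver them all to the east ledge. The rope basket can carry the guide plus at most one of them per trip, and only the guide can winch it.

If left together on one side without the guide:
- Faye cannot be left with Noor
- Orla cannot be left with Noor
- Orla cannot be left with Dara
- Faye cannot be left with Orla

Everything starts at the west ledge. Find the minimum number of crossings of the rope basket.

impossible

Whatever the first load, the items left behind include a forbidden pair without the guide. No opening move is safe, so no plan exists.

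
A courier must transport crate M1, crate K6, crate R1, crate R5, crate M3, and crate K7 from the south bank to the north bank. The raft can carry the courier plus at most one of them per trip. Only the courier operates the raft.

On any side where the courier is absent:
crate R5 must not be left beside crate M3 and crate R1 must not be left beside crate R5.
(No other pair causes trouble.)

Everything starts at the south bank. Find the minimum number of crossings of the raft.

Counting alone: the courier can take at most 1 across per trip to the north bank, so moving all 6 needs at least 6 loaded trips out, with a return between consecutive ones — at least 11 crossings.
The safety rule pushes this higher. Following every safe sequence of crossings, the most of the 6 that can be at the north bank as the raft arrives there on crossing 11 is 5 — never all 6.
So no plan with fewer than 13 crossings exists, and this one achieves 13:
1. Courier goes to the north bank with crate R5.  [the south bank: crate K6, crate K7, crate M1, crate M3, crate R1 | the north bank: crate R5]
2. Courier goes back to the south bank alone.  [the south bank: crate K6, crate K7, crate M1, crate M3, crate R1 | the north bank: crate R5]
3. Courier goes to the north bank with crate M1.  [the south bank: crate K6, crate K7, crate M3, crate R1 | the north bank: crate M1, crate R5]
4. Courier goes back to the south bank alone.  [the south bank: crate K6, crate K7, crate M3, crate R1 | the north bank: crate M1, crate R5]
5. Courier goes to the north bank with crate K6.  [the south bank: crate K7, crate M3, crate R1 | the north bank: crate K6, crate M1, crate R5]
6. Courier goes back to the south bank alone.  [the south bank: crate K7, crate M3, crate R1 | the north bank: crate K6, crate M1, crate R5]
7. Courier goes to the north bank with crate R1.  [the south bank: crate K7, crate M3 | the north bank: crate K6, crate M1, crate R1, crate R5]
8. Courier goes back to the south bank with crate R5.  [the south bank: crate K7, crate M3, crate R5 | the north bank: crate K6, crate M1, crate R1]
9. Courier goes to the north bank with crate M3.  [the south bank: crate K7, crate R5 | the north bank: crate K6, crate M1, crate M3, crate R1]
10. Courier goes back to the south bank alone.  [the south bank: crate K7, crate R5 | the north bank: crate K6, crate M1, crate M3, crate R1]
11. Courier goes to the north bank with crate K7.  [the south bank: crate R5 | the north bank: crate K6, crate K7, crate M1, crate M3, crate R1]
12. Courier goes back to the south bank alone.  [the south bank: crate R5 | the north bank: crate K6, crate K7, crate M1, crate M3, crate R1]
13. Courier goes to the north bank with crate R5.  [the south bank: — | the north bank: crate K6, crate K7, crate M1, crate M3, crate R1, crate R5]

13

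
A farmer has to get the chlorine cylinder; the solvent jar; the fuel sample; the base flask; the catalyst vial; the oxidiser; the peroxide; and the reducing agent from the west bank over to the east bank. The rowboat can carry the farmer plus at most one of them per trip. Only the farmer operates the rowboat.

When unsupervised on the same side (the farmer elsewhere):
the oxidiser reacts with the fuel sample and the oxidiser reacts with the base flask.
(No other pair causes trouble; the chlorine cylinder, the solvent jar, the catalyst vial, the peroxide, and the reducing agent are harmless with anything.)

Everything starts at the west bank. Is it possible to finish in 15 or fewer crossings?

Counting alone: the farmer can take at most 1 across per trip to the east bank, so moving all 8 needs at least 8 loaded trips out, with a return between consecutive ones — at least 15 crossings.
The safety rule pushes this higher. Following every safe sequence of crossings, the most of the 8 that can be at the east bank as the rowboat arrives there on crossing 15 is 7 — never all 8.
So the move cannot be finished within 15 crossings. (The shortest complete plan takes 17:)
1. Farmer goes to the east bank with the oxidiser.  [the west bank: the base flask, the catalyst vial, the chlorine cylinder, the fuel sample, the peroxide, the reducing agent, the solvent jar | the east bank: the oxidiser]
2. Farmer goes back to the west bank alone.  [the west bank: the base flask, the catalyst vial, the chlorine cylinder, the fuel sample, the peroxide, the reducing agent, the solvent jar | the east bank: the oxidiser]
3. Farmer goes to the east bank with the chlorine cylinder.  [the west bank: the base flask, the catalyst vial, the fuel sample, the peroxide, the reducing agent, the solvent jar | the east bank: the chlorine cylinder, the oxidiser]
4. Farmer goes back to the west bank alone.  [the west bank: the base flask, the catalyst vial, the fuel sample, the peroxide, the reducing agent, the solvent jar | the east bank: the chlorine cylinder, the oxidiser]
5. Farmer goes to the east bank with the solvent jar.  [the west bank: the base flask, the catalyst vial, the fuel sample, the peroxide, the reducing agent | the east bank: the chlorine cylinder, the oxidiser, the solvent jar]
6. Farmer goes back to the west bank alone.  [the west bank: the base flask, the catalyst vial, the fuel sample, the peroxide, the reducing agent | the east bank: the chlorine cylinder, the oxidiser, the solvent jar]
7. Farmer goes to the east bank with the fuel sample.  [the west bank: the base flask, the catalyst vial, the peroxide, the reducing agent | the east bank: the chlorine cylinder, the fuel sample, the oxidiser, the solvent jar]
8. Farmer goes back to the west bank with the oxidiser.  [the west bank: the base flask, the catalyst vial, the oxidiser, the peroxide, the reducing agent | the east bank: the chlorine cylinder, the fuel sample, the solvent jar]
9. Farmer goes to the east bank with the base flask.  [the west bank: the catalyst vial, the oxidiser, the peroxide, the reducing agent | the east bank: the base flask, the chlorine cylinder, the fuel sample, the solvent jar]
10. Farmer goes back to the west bank alone.  [the west bank: the catalyst vial, the oxidiser, the peroxide, the reducing agent | the east bank: the base flask, the chlorine cylinder, the fuel sample, the solvent jar]
11. Farmer goes to the east bank with the catalyst vial.  [the west bank: the oxidiser, the peroxide, the reducing agent | the east bank: the base flask, the catalyst vial, the chlorine cylinder, the fuel sample, the solvent jar]
12. Farmer goes back to the west bank alone.  [the west bank: the oxidiser, the peroxide, the reducing agent | the east bank: the base flask, the catalyst vial, the chlorine cylinder, the fuel sample, the solvent jar]
13. Farmer goes to the east bank with the peroxide.  [the west bank: the oxidiser, the reducing agent | the east bank: the base flask, the catalyst vial, the chlorine cylinder, the fuel sample, the peroxide, the solvent jar]
14. Farmer goes back to the west bank alone.  [the west bank: the oxidiser, the reducing agent | the east bank: the base flask, the catalyst vial, the chlorine cylinder, the fuel sample, the peroxide, the solvent jar]
15. Farmer goes to the east bank with the reducing agent.  [the west bank: the oxidiser | the east bank: the base flask, the catalyst vial, the chlorine cylinder, the fuel sample, the peroxide, the reducing agent, the solvent jar]
16. Farmer goes back to the west bank alone.  [the west bank: the oxidiser | the east bank: the base flask, the catalyst vial, the chlorine cylinder, the fuel sample, the peroxide, the reducing agent, the solvent jar]
17. Farmer goes to the east bank with the oxidiser.  [the west bank: — | the east bank: the base flask, the catalyst vial, the chlorine cylinder, the fuel sample, the oxidiser, the peroxide, the reducing agent, the solvent jar]

No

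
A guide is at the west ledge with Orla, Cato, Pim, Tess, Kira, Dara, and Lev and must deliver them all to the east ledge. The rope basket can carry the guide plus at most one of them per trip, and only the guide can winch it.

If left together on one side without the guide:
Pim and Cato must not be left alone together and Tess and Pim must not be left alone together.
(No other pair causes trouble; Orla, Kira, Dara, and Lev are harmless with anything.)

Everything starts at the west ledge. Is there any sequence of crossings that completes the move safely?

Yes

1. Guide goes to the east ledge with Pim.
2. Guide goes back to the west ledge alone.
3. Guide goes to the east ledge with Orla.
4. Guide goes back to the west ledge alone.
5. Guide goes to the east ledge with Cato.
6. Guide goes back to the west ledge with Pim.
7. Guide goes to the east ledge with Tess.
8. Guide goes back to the west ledge alone.
9. Guide goes to the east ledge with Kira.
10. Guide goes back to the west ledge alone.
11. Guide goes to the east ledge with Dara.
12. Guide goes back to the west ledge alone.
13. Guide goes to the east ledge with Lev.
14. Guide goes back to the west ledge alone.
15. Guide goes to the east ledge with Pim.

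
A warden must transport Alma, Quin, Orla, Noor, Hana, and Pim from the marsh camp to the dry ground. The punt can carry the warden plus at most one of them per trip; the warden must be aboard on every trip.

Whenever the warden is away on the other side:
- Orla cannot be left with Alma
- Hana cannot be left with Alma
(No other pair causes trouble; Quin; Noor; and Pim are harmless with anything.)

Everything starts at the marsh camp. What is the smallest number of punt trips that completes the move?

Counting alone: the warden can take at most 1 across per trip to the dry ground, so moving all 6 needs at least 6 loaded trips out, with a return between consecutive ones — at least 11 crossings.
The safety rule pushes this higher. Following every safe sequence of crossings, the most of the 6 that can be at the dry ground as the punt arrives there on crossing 11 is 5 — never all 6.
So no plan with fewer than 13 crossings exists, and this one achieves 13:
1. Warden goes to the dry ground with Alma.  [the marsh camp: Hana, Noor, Orla, Pim, Quin | the dry ground: Alma]
2. Warden goes back to the marsh camp alone.  [the marsh camp: Hana, Noor, Orla, Pim, Quin | the dry ground: Alma]
3. Warden goes to the dry ground with Quin.  [the marsh camp: Hana, Noor, Orla, Pim | the dry ground: Alma, Quin]
4. Warden goes back to the marsh camp alone.  [the marsh camp: Hana, Noor, Orla, Pim | the dry ground: Alma, Quin]
5. Warden goes to the dry ground with Orla.  [the marsh camp: Hana, Noor, Pim | the dry ground: Alma, Orla, Quin]
6. Warden goes back to the marsh camp with Alma.  [the marsh camp: Alma, Hana, Noor, Pim | the dry ground: Orla, Quin]
7. Warden goes to the dry ground with Hana.  [the marsh camp: Alma, Noor, Pim | the dry ground: Hana, Orla, Quin]
8. Warden goes back to the marsh camp alone.  [the marsh camp: Alma, Noor, Pim | the dry ground: Hana, Orla, Quin]
9. Warden goes to the dry ground with Noor.  [the marsh camp: Alma, Pim | the dry ground: Hana, Noor, Orla, Quin]
10. Warden goes back to the marsh camp alone.  [the marsh camp: Alma, Pim | the dry ground: Hana, Noor, Orla, Quin]
11. Warden goes to the dry ground with Pim.  [the marsh camp: Alma | the dry ground: Hana, Noor, Orla, Pim, Quin]
12. Warden goes back to the marsh camp alone.  [the marsh camp: Alma | the dry ground: Hana, Noor, Orla, Pim, Quin]
13. Warden goes to the dry ground with Alma.  [the marsh camp: — | the dry ground: Alma, Hana, Noor, Orla, Pim, Quin]

13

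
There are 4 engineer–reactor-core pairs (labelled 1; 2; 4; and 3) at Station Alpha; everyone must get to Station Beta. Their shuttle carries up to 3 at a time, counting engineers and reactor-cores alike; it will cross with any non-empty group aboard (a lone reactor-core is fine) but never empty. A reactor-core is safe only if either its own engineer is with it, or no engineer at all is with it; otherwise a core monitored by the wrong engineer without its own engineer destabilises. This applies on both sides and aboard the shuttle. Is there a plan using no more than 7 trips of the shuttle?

Counting alone: each trip to Station Beta takes at most 3 across and each return brings at least 1 back, so after t trips out (and t−1 returns) at most 3t − (t−1) of the 8 are across; that first reaches 8 at t = 4, so at least 7 crossings are needed.
The safety rule pushes this higher. Following every safe sequence of crossings, the most of the 8 that can be at Station Beta as the shuttle arrives there on crossing 7 is 7 — never all 8.
So the move cannot be finished within 7 crossings. (The shortest complete plan takes 9:)
1. engineer 1 and reactor-core 1 cross → Station Beta.
2. engineer 1 crosses ← Station Alpha.
3. engineer 1, engineer 2, and reactor-core 2 cross → Station Beta.
4. engineer 1 and reactor-core 1 cross ← Station Alpha.
5. engineer 1, engineer 3, and engineer 4 cross → Station Beta.
6. reactor-core 2 crosses ← Station Alpha.
7. reactor-core 1 and reactor-core 2 cross → Station Beta.
8. reactor-core 1 crosses ← Station Alpha.
9. reactor-core 1, reactor-core 3, and reactor-core 4 cross → Station Beta.

No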